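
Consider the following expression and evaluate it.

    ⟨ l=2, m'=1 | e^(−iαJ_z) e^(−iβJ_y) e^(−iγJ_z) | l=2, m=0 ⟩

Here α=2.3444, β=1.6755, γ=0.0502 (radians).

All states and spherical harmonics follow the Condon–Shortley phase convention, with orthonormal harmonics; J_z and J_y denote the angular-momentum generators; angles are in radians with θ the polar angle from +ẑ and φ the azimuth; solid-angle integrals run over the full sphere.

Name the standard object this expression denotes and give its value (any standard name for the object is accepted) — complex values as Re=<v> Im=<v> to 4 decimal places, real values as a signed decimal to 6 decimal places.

This is a Wigner D-matrix element — the rotation-matrix element ⟨l m'| R(α,β,γ) |l m⟩ in the angular-momentum basis.
D^2_{1,0}(2.3444,1.6755,0.0502) = e^{-i·1·2.3444}·d^2_{1,0}(1.6755)·e^{-i·0·0.0502}. Compute d first:
With c≡cos(β/2)=0.669137 and s≡sin(β/2)=0.743139, N=[6·1·2·2]^{1/2}=4.898979
Admissible k: 0..1 (factorial args all ≥0)
  k=0: (−1)^1·4.8990/(2)·0.6691^3·0.7431^1 = -0.545369
  k=1: (−1)^2·4.8990/(2)·0.6691^1·0.7431^3 = +0.672669
d^2_{1,0}(1.6755) = -0.545369 +0.672669 = +0.127300
Attach z-rotation phases: D = e^{-i(1)(2.3444)}·(+0.127300)·e^{-i(0)(0.0502)} = -0.088947-0.091070i

Wigner D-matrix element, Re=-0.0889 Im=-0.0911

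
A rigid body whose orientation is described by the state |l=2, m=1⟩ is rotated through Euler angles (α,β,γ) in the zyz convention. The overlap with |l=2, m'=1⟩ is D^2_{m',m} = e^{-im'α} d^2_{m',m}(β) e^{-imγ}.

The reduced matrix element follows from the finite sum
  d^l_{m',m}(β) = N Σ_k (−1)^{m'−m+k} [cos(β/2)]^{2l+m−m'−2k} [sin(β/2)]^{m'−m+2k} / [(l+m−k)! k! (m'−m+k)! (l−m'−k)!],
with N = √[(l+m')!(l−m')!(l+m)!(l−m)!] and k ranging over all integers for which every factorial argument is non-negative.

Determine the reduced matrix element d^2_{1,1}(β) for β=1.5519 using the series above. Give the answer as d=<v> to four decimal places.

d=-0.4902

d^2_{1,1}(β=1.5519) via the finite sum:
Half-angle: c=0.713756, s=0.700394. N=√(6·1·6·1)=6.000000
Admissible k: 0..1 (factorial args all ≥0)
  k=0: (−1)^0·6.0000/(6)·0.7138^4·0.7004^0 = +0.259537
  k=1: (−1)^1·6.0000/(2)·0.7138^2·0.7004^2 = -0.749732
d^2_{1,1}(1.5519) = +0.259537 -0.749732 = -0.490195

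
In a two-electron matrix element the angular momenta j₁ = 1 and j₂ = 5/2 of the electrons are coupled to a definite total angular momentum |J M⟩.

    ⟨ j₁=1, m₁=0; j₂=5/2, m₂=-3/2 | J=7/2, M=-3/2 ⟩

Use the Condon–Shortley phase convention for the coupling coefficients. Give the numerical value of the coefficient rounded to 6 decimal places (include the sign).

j₁+j₂−J=0  J+j₁−j₂=2  J−j₁+j₂=5  j₁+j₂+J+1=8
(j₁±m₁, j₂±m₂, J±M) = (1,1,1,4,2,5)
P² = 1920/7
sum k=0..0:
  [0] +1/24 = 1/24
S = 1/24
C² = P²·S² = 10/21 ; C = +0.690066

+0.690066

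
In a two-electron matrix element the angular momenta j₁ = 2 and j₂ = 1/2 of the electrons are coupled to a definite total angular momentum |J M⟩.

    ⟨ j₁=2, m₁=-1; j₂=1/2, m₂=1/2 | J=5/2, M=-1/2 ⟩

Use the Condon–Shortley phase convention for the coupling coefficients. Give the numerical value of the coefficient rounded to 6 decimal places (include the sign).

+0.632456

j₁+j₂−J=0  J+j₁−j₂=4  J−j₁+j₂=1  j₁+j₂+J+1=6
(j₁±m₁, j₂±m₂, J±M) = (1,3,1,0,2,3)
P² = 72/5
sum k=0..0:
  [0] +1/6 = 1/6
S = 1/6
C² = P²·S² = 2/5 ; C = +0.632456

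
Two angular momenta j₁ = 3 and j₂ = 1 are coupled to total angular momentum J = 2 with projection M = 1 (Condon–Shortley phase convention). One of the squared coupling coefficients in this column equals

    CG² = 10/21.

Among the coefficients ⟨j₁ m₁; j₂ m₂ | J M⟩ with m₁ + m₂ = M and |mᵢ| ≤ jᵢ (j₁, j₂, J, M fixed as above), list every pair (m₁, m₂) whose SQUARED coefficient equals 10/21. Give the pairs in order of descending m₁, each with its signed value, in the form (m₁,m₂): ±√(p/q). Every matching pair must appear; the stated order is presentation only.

(2,-1): +√(10/21)

Admissible pairs with m₁+m₂ = M = 1: (0,1), (1,0), (2,-1)
  (m₁,m₂)=(2,-1): CG² = 10/21, CG = +√(10/21)   ← matches the target
  (m₁,m₂)=(1,0): CG² = 8/21, CG = −√(8/21)
  (m₁,m₂)=(0,1): CG² = 1/7, CG = +√(1/7)
Pairs with CG² = 10/21: (2,-1): +√(10/21)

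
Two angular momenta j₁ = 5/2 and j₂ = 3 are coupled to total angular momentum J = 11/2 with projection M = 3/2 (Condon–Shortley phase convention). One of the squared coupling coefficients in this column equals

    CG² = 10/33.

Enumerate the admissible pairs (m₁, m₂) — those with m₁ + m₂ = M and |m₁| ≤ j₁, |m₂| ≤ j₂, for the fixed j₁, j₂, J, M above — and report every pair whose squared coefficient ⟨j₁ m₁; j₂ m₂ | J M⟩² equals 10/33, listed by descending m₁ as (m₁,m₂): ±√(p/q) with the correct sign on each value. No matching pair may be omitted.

(3/2,0): +√(10/33)

Admissible pairs with m₁+m₂ = M = 3/2: (-3/2,3), (-1/2,2), (1/2,1), (3/2,0), (5/2,-1)
  (m₁,m₂)=(5/2,-1): CG² = 1/22, CG = +√(1/22)
  (m₁,m₂)=(3/2,0): CG² = 10/33, CG = +√(10/33)   ← matches the target
  (m₁,m₂)=(1/2,1): CG² = 5/11, CG = +√(5/11)
  (m₁,m₂)=(-1/2,2): CG² = 2/11, CG = +√(2/11)
  (m₁,m₂)=(-3/2,3): CG² = 1/66, CG = +√(1/66)
Pairs with CG² = 10/33: (3/2,0): +√(10/33)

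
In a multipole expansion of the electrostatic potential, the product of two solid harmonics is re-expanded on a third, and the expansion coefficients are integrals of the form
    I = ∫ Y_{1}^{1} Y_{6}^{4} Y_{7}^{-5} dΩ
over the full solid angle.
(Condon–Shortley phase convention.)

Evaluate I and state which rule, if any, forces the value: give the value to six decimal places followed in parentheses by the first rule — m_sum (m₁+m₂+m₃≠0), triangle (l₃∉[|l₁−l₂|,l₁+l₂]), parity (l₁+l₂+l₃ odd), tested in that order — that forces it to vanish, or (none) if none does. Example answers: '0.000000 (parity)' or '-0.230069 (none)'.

Rules hold: Σm=0, L=14 even, 5≤7≤7.
N = 3·13·15 = 585
Δ = 0!·2!·12!/15! = 1/1365
Racah Σ t=0..0: t=0:+1/518400 = 1/518400
⇒ 3j(1 6 7; 0 0 0)² = 7/195, sgn -1
Racah Σ t=0..0: t=0:+1/14515200 = 1/14515200
⇒ 3j(1 6 7; 1 4 -5)² = 22/455, sgn +1
4πI² = N·(3j₀)²·(3jₘ)² = 66/65
I = -1·√(1.01538/4π) = -0.28425647
No selection rule forces the value: the integral is nonzero (none).

-0.284256 (none)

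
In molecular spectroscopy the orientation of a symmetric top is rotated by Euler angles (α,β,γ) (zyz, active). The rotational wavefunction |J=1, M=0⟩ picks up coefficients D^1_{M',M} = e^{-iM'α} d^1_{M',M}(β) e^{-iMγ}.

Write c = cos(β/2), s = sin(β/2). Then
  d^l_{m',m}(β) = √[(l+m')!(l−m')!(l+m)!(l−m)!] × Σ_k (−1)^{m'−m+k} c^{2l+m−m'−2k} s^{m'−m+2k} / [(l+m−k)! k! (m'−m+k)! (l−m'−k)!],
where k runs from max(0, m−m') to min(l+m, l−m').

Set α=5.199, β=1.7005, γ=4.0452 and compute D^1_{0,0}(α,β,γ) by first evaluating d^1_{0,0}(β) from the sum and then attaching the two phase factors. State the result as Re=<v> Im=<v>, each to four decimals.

Re=-0.1293 Im=0.0000

Split into d^1_{0,0}(β=1.7005) × two z-phases.
With c≡cos(β/2)=0.659795 and s≡sin(β/2)=0.751445, N=[1·1·1·1]^{1/2}=1.000000
k∈{0,1} keeps every argument non-negative
  k=0: (−1)^0·1.0000/(1)·0.6598^2·0.7514^0 = +0.435330
  k=1: (−1)^1·1.0000/(1)·0.6598^0·0.7514^2 = -0.564670
d^1_{0,0}(1.7005) = +0.435330 -0.564670 = -0.129340
D = (+1.000000+0.000000i)·(-0.129340)·(+1.000000+0.000000i) = -0.129340+0.000000i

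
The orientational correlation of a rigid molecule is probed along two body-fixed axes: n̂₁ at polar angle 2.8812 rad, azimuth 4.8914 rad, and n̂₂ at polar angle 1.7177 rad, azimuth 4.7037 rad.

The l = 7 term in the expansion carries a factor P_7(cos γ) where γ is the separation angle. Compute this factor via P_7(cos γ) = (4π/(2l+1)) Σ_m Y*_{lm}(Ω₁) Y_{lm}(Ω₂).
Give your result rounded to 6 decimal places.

Expand P_7 via completeness: Σ_{m} conj(Y_{7,m}) at Ω₁ times Y_{7,m} at Ω₂ —
  term(m=-7) = +0.000004+0.000017i   from Y*(Ω₁)=-0.000036+0.000012i, Y(Ω₂)=+0.028176-0.462678i
  term(m=-6) = +0.000058+0.000122i   from Y*(Ω₁)=+0.000251+0.000463i, Y(Ω₂)=+0.256288+0.013373i
  term(m=-5) = -0.000685-0.000935i   from Y*(Ω₁)=+0.003607-0.002892i, Y(Ω₂)=+0.010891-0.250536i
  term(m=-4) = -0.005828-0.005438i   from Y*(Ω₁)=-0.021480-0.018689i, Y(Ω₂)=+0.279775+0.009728i
  term(m=-3) = +0.018650+0.011774i   from Y*(Ω₁)=-0.063794+0.107144i, Y(Ω₂)=+0.004610-0.176814i
  term(m=-2) = +0.098153+0.038681i   from Y*(Ω₁)=+0.346923+0.129800i, Y(Ω₂)=+0.284775+0.004949i
  term(m=-1) = -0.092118-0.017496i   from Y*(Ω₁)=+0.113376-0.626569i, Y(Ω₂)=+0.001279-0.147251i
  term(m=+0) = -0.078505-0.000000i   from Y*(Ω₁)=-0.274966-0.000000i, Y(Ω₂)=+0.285510+0.000000i
  term(m=+1) = -0.092118+0.017496i   from Y*(Ω₁)=-0.113376-0.626569i, Y(Ω₂)=-0.001279-0.147251i
  term(m=+2) = +0.098153-0.038681i   from Y*(Ω₁)=+0.346923-0.129800i, Y(Ω₂)=+0.284775-0.004949i
  term(m=+3) = +0.018650-0.011774i   from Y*(Ω₁)=+0.063794+0.107144i, Y(Ω₂)=-0.004610-0.176814i
  term(m=+4) = -0.005828+0.005438i   from Y*(Ω₁)=-0.021480+0.018689i, Y(Ω₂)=+0.279775-0.009728i
  term(m=+5) = -0.000685+0.000935i   from Y*(Ω₁)=-0.003607-0.002892i, Y(Ω₂)=-0.010891-0.250536i
  term(m=+6) = +0.000058-0.000122i   from Y*(Ω₁)=+0.000251-0.000463i, Y(Ω₂)=+0.256288-0.013373i
  term(m=+7) = +0.000004-0.000017i   from Y*(Ω₁)=+0.000036+0.000012i, Y(Ω₂)=-0.028176-0.462678i
Σ over m = -0.042036-0.000000i; ×(4π/15) → -0.035216-0.000000i. Real part: -0.035216

-0.035216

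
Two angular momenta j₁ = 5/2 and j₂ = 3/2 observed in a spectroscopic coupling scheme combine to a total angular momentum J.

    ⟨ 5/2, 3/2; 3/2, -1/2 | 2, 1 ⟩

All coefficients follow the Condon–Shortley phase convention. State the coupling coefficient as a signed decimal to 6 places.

j₁+j₂−J=2  J+j₁−j₂=3  J−j₁+j₂=1  j₁+j₂+J+1=7
(j₁±m₁, j₂±m₂, J±M) = (4,1,1,2,3,1)
P² = 24/7
sum k=0..1:
  [0] +1/4 = 1/4
  [1] −1/6 = -1/6
S = 1/12
C² = P²·S² = 1/42 ; C = +0.154303

+0.154303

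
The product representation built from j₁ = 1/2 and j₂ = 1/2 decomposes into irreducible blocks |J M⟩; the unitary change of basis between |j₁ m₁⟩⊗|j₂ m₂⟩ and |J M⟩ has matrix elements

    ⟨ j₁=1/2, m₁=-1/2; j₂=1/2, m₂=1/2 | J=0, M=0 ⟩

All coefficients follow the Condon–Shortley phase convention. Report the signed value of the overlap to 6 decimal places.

triangle: 1!·0!·0!/2! = 1/2
(j±m)!: 0!·1!·1!·0!·0!·0! = 1
prefactor² = (2J+1)·Δ·N² = 1/2
  k=1: −1/(1!·0!·0!·0!·0!·0!) = -1
Σ = -1  ⇒  CG² = 1/2·(-1)² = 1/2
CG = −√(1/2) = -0.707107

-0.707107  (= −√(1/2))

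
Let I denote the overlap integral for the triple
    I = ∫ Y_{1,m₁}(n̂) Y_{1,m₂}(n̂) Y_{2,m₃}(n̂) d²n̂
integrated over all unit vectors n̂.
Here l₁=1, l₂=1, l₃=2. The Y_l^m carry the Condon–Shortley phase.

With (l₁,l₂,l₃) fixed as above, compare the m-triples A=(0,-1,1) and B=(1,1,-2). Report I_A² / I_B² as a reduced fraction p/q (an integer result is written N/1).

1/2

Shared (l₁,l₂,l₃)=(1,1,2): N and (l;000)² cancel in I_A²/I_B².
A: Δ = 0!·2!·2!/5! = 1/30; Racah Σ t=0..0: t=0:+1/2 = 1/2; ⇒ 3j(1 1 2; 0 -1 1)² = 1/10, sgn -1
B: Δ = 0!·2!·2!/5! = 1/30; Racah Σ t=0..0: t=0:+1/4 = 1/4; ⇒ 3j(1 1 2; 1 1 -2)² = 1/5, sgn +1
I_A²/I_B² = (1/10)/(1/5) = 1/2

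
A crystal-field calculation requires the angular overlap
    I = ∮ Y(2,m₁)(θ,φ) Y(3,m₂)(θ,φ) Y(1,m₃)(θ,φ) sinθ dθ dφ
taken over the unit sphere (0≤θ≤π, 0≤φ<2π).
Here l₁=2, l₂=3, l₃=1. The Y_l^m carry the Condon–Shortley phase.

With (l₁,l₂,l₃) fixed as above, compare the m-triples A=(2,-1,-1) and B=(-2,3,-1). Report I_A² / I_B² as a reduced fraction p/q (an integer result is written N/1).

1/15

l's match ⇒ only the (l;m) 3-j factors differ between A and B.
A: triangle coeff Δ(2,3,1) = 1/105; Σ_t [0,0]: t=0:+1/48 = 1/48; (3j)²=1/105 [(2 3 1; 2 -1 -1)], sign=+1
B: triangle coeff Δ(2,3,1) = 1/105; Σ_t [4,4]: t=4:+1/48 = 1/48; (3j)²=1/7 [(2 3 1; -2 3 -1)], sign=+1
I_A²/I_B² = (1/105)/(1/7) = 1/15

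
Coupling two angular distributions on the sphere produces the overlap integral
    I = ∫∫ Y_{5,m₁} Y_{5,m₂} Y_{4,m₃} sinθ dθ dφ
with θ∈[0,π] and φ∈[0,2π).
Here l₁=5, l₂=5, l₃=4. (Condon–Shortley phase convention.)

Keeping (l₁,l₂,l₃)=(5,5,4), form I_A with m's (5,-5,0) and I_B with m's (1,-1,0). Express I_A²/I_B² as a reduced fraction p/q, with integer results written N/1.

Same 5,5,4: normalisation and zero-m 3j drop out of the ratio.
A: Δ: 6! 4! 4! / 15! → 1/3153150; sum: t=0:+1/414720 = 1/414720; 3j²(5 5 4; 5 -5 0) = Δ·Π!·Σ² = 2/143  (sign +1)
B: Δ: 6! 4! 4! / 15! → 1/3153150; sum: t=0:+1/414720 t=1:−1/4320 t=2:+1/768 t=3:−1/1296 t=4:+1/27648 = 7/20736; 3j²(5 5 4; 1 -1 0) = Δ·Π!·Σ² = 8/1287  (sign +1)
I_A²/I_B² = (2/143)/(8/1287) = 9/4

9/4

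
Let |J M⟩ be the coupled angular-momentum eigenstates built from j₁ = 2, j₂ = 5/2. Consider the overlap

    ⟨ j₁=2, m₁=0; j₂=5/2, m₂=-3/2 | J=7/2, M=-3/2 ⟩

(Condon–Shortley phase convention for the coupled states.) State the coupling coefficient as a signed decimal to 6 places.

+0.534522

triangle: 1!·3!·4!/9! = 144/362880
(j±m)!: 2!·2!·1!·4!·2!·5! = 23040
prefactor² = (2J+1)·Δ·N² = 512/7
  k=0: +1/(0!·1!·2!·1!·1!·3!) = 1/12
  k=1: −1/(1!·0!·1!·0!·2!·4!) = -1/48
Σ = 1/16  ⇒  CG² = 512/7·(1/16)² = 2/7
CG = +√(2/7) = +0.534522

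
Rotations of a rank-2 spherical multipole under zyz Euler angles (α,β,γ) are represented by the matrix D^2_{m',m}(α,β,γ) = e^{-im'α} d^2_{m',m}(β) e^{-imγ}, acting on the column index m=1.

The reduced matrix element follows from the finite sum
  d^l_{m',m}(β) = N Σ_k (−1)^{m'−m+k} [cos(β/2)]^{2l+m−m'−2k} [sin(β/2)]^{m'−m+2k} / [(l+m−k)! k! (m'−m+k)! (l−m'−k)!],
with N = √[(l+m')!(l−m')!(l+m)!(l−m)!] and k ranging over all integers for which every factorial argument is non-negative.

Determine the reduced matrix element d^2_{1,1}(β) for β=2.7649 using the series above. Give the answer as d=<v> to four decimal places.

d^2_{1,1}(β=2.7649) via the finite sum:
With c≡cos(β/2)=0.187235 and s≡sin(β/2)=0.982315, N=[6·1·6·1]^{1/2}=6.000000
k∈{0,1} keeps every argument non-negative
  k=0: (−1)^0·6.0000/(6)·0.1872^4·0.9823^0 = +0.001229
  k=1: (−1)^1·6.0000/(2)·0.1872^2·0.9823^2 = -0.101484
d^2_{1,1}(2.7649) = +0.001229 -0.101484 = -0.100255

d=-0.1003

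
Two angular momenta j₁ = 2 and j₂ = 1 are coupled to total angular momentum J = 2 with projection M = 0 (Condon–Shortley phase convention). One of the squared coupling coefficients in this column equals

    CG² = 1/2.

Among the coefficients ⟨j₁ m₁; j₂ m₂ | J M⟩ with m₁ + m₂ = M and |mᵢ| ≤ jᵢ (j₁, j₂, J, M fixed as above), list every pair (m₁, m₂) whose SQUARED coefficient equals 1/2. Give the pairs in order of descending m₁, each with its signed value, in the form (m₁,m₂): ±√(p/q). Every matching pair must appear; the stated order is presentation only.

(1,-1): +√(1/2); (-1,1): −√(1/2)

Admissible pairs with m₁+m₂ = M = 0: (-1,1), (0,0), (1,-1)
  (m₁,m₂)=(1,-1): CG² = 1/2, CG = +√(1/2)   ← matches the target
  (m₁,m₂)=(0,0): CG² = 0/1, CG = 0
  (m₁,m₂)=(-1,1): CG² = 1/2, CG = −√(1/2)   ← matches the target
Pairs with CG² = 1/2: (1,-1): +√(1/2); (-1,1): −√(1/2)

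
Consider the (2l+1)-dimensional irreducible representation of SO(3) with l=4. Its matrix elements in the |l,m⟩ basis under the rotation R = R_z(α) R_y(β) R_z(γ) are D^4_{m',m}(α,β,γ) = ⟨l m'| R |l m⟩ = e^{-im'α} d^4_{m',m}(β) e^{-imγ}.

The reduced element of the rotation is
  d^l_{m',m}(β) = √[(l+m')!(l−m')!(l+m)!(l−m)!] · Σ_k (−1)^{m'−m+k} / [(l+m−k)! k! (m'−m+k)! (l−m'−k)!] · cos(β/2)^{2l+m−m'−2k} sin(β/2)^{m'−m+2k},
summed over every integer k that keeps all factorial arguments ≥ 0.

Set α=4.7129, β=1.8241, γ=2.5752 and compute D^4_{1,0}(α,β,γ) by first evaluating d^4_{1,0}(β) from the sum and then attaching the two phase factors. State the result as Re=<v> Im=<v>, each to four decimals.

Re=-0.0002 Im=-0.3472

Split into d^4_{1,0}(β=1.8241) × two z-phases.
Half-angle: c=0.612126, s=0.790760. N=√(120·6·24·24)=643.987578
The bounds max(0,m−m')=0 and min(l+m,l−m')=3 give 4 terms
  k=0: (−1)^1·643.9876/(144)·0.6121^7·0.7908^1 = -0.113879
  k=1: (−1)^2·643.9876/(24)·0.6121^5·0.7908^3 = +1.140262
  k=2: (−1)^3·643.9876/(24)·0.6121^3·0.7908^5 = -1.902886
  k=3: (−1)^4·643.9876/(144)·0.6121^1·0.7908^7 = +0.529261
d^4_{1,0}(1.8241) = -0.113879 +1.140262 -1.902886 +0.529261 = -0.347243
D = (+0.000511+1.000000i)·(-0.347243)·(+1.000000+0.000000i) = -0.000177-0.347243i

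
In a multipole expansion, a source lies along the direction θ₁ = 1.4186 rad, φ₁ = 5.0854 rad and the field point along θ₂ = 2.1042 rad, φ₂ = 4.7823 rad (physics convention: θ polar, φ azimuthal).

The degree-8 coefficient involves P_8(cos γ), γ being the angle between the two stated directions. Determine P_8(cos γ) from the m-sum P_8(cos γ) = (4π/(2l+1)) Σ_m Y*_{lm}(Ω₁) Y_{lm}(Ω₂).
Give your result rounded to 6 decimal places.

Expand P_8 via completeness: Σ_{m} conj(Y_{8,m}) at Ω₁ times Y_{8,m} at Ω₂ —
  m=-8: (-0.463835+0.073666i) × (+0.132048-0.082656i) = -0.055159+0.048066i  (running Σ = -0.055159+0.048066i)
  m=-7: (-0.145794-0.248537i) × (+0.172969+0.324771i) = +0.055500-0.090339i  (running Σ = +0.000340-0.042273i)
  m=-6: (-0.142344+0.180681i) × (-0.403323+0.179855i) = +0.024914-0.098474i  (running Σ = +0.025255-0.140747i)
  m=-5: (-0.295577-0.089577i) × (-0.058861-0.161473i) = +0.002934+0.053000i  (running Σ = +0.028188-0.087747i)
  m=-4: (+0.011095+0.140588i) × (-0.246193+0.070699i) = -0.012671-0.033827i  (running Σ = +0.015518-0.121574i)
  m=-3: (-0.278780+0.135273i) × (-0.065835-0.309282i) = +0.060191+0.077316i  (running Σ = +0.075708-0.044258i)
  m=-2: (+0.072970+0.067438i) × (-0.105282+0.014817i) = -0.008682-0.006019i  (running Σ = +0.067027-0.050277i)
  m=-1: (-0.112303+0.286977i) × (-0.023545-0.336236i) = +0.099136+0.031003i  (running Σ = +0.166163-0.019273i)
  m=0: (+0.086830-0.000000i) × (-0.057920+0.000000i) = -0.005029+0.000000i  (running Σ = +0.161134-0.019273i)
  m=1: (+0.112303+0.286977i) × (+0.023545-0.336236i) = +0.099136-0.031003i  (running Σ = +0.260270-0.050277i)
  m=2: (+0.072970-0.067438i) × (-0.105282-0.014817i) = -0.008682+0.006019i  (running Σ = +0.251588-0.044258i)
  m=3: (+0.278780+0.135273i) × (+0.065835-0.309282i) = +0.060191-0.077316i  (running Σ = +0.311779-0.121574i)
  m=4: (+0.011095-0.140588i) × (-0.246193-0.070699i) = -0.012671+0.033827i  (running Σ = +0.299108-0.087747i)
  m=5: (+0.295577-0.089577i) × (+0.058861-0.161473i) = +0.002934-0.053000i  (running Σ = +0.302042-0.140747i)
  m=6: (-0.142344-0.180681i) × (-0.403323-0.179855i) = +0.024914+0.098474i  (running Σ = +0.326956-0.042273i)
  m=7: (+0.145794-0.248537i) × (-0.172969+0.324771i) = +0.055500+0.090339i  (running Σ = +0.382456+0.048066i)
  m=8: (-0.463835-0.073666i) × (+0.132048+0.082656i) = -0.055159-0.048066i  (running Σ = +0.327297+0.000000i)
Σ over m = +0.327297+0.000000i; ×(4π/17) → +0.241937+0.000000i. Real part: 0.241937

0.241937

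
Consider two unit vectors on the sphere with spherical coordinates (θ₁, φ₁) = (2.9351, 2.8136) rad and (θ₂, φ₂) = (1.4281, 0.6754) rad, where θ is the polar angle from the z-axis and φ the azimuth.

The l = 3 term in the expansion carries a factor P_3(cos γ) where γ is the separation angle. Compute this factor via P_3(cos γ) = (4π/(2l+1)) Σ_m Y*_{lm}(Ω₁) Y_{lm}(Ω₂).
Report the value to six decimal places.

Summing Y*_{l m}(θ₁,φ₁)·Y_{l m}(θ₂,φ₂) over m ∈ [−3, 3]; prefactor 4π/(2·3+1) = 1.795196:
  term(m=-3) = (0.001442, 0.000191)   from Y*(Ω₁)=(-0.001991, 0.002994), Y(Ω₂)=(-0.177967, -0.363392)
  term(m=-2) = (0.002529, 0.005428)   from Y*(Ω₁)=(-0.033321, 0.025647), Y(Ω₂)=(0.031075, -0.138968)
  term(m=-1) = (0.038808, -0.060893)   from Y*(Ω₁)=(-0.237731, 0.080896), Y(Ω₂)=(-0.224418, 0.179777)
  term(m=+0) = (0.100572, 0.000000)   from Y*(Ω₁)=(-0.653728, -0.000000), Y(Ω₂)=(-0.153844, 0.000000)
  term(m=+1) = (0.038808, 0.060893)   from Y*(Ω₁)=(0.237731, 0.080896), Y(Ω₂)=(0.224418, 0.179777)
  term(m=+2) = (0.002529, -0.005428)   from Y*(Ω₁)=(-0.033321, -0.025647), Y(Ω₂)=(0.031075, 0.138968)
  term(m=+3) = (0.001442, -0.000191)   from Y*(Ω₁)=(0.001991, 0.002994), Y(Ω₂)=(0.177967, -0.363392)
Accumulated sum (0.186130, 0.000000); after 4π/(2l+1) scaling, (0.334140, 0.000000) ⇒ P_3 = 0.334140

0.334140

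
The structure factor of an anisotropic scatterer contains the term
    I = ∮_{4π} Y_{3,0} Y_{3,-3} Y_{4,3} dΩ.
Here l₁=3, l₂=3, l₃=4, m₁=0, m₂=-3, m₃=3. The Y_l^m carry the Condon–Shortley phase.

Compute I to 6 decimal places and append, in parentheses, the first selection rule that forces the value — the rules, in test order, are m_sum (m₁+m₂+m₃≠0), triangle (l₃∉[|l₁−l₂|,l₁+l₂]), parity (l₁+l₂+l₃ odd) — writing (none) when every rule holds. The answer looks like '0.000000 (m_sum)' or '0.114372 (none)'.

m-sum 0 ✓  L=10 even ✓  0≤4≤6 ✓
Π(2lᵢ+1) = 7×7×9 = 441
triangle coeff Δ(3,3,4) = 1/34650
Σ_t [0,2]: t=0:+1/72 t=1:−1/16 t=2:+1/72 = -5/144
(3j)²=2/77 [(3 3 4; 0 0 0)], sign=-1
Σ_t [0,0]: t=0:+1/288 = 1/288
(3j)²=1/22 [(3 3 4; 0 -3 3)], sign=-1
⇒ 4πI² = 63/121
I = (+1)√(63/121/(4π)) = 0.20355073
No selection rule forces the value: the integral is nonzero (none).

0.203551 (none)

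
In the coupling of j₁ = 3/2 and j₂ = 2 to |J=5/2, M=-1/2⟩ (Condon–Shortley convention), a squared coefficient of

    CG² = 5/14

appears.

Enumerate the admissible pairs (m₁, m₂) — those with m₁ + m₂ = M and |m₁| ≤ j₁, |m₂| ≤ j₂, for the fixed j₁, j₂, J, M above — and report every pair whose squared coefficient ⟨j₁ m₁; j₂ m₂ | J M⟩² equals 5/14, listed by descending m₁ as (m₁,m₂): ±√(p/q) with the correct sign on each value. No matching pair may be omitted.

Admissible pairs with m₁+m₂ = M = -1/2: (-3/2,1), (-1/2,0), (1/2,-1), (3/2,-2)
  (m₁,m₂)=(3/2,-2): CG² = 6/35, CG = +√(6/35)
  (m₁,m₂)=(1/2,-1): CG² = 5/14, CG = +√(5/14)   ← matches the target
  (m₁,m₂)=(-1/2,0): CG² = 3/35, CG = −√(3/35)
  (m₁,m₂)=(-3/2,1): CG² = 27/70, CG = −√(27/70)
Pairs with CG² = 5/14: (1/2,-1): +√(5/14)

(1/2,-1): +√(5/14)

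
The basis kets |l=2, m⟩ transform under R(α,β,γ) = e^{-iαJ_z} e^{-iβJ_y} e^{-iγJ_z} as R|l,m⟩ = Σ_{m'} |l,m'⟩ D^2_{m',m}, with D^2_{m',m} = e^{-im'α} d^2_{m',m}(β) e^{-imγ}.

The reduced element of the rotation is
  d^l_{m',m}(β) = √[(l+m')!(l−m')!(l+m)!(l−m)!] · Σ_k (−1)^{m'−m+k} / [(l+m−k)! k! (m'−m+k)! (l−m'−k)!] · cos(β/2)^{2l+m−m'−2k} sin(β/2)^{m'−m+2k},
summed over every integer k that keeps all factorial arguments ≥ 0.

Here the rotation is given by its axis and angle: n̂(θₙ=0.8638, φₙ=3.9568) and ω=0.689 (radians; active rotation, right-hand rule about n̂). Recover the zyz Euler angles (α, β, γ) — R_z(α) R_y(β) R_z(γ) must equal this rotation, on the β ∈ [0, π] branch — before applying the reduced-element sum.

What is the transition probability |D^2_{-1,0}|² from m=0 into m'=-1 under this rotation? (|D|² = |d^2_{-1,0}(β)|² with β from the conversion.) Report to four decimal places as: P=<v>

P=0.2785

Axis–angle → zyz. n̂ = (sinθₙcosφₙ, sinθₙsinφₙ, cosθₙ) = (-0.521362, -0.553410, +0.649553), ω = 0.6890.
R = I cosω + sinω [n̂]ₓ + (1−cosω) n̂n̂ᵀ gives
  R = [+0.833889, -0.347145, -0.429092; +0.478782, +0.841746, +0.249463; +0.274586, -0.413465, +0.868129]
β = atan2(√(R₁₃²+R₂₃²), R₃₃) = 0.519375; α = atan2(R₂₃, R₁₃) mod 2π = 2.614981; γ = atan2(R₃₂, −R₃₁) mod 2π = 4.126159
D^2_{-1,0}(2.6150,0.5194,4.1262) = e^{-i·-1·2.6150}·d^2_{-1,0}(0.5194)·e^{-i·0·4.1262}. Compute d first:
c=cos(0.519375/2)=0.966470, s=sin(0.519375/2)=0.256779; N=√[1·6·2·2]=4.898979
k∈{1,2} keeps every argument non-negative
  k=1: (−1)^0·4.8990/(2)·0.9665^3·0.2568^1 = +0.567806
  k=2: (−1)^1·4.8990/(2)·0.9665^1·0.2568^3 = -0.040081
d^2_{-1,0}(0.5194) = +0.567806 -0.040081 = +0.527725
|D^2_{-1,0}|² = |d^2_{-1,0}(β)|² = (+0.527725)² = 0.278494 (the z-rotation phases have unit modulus)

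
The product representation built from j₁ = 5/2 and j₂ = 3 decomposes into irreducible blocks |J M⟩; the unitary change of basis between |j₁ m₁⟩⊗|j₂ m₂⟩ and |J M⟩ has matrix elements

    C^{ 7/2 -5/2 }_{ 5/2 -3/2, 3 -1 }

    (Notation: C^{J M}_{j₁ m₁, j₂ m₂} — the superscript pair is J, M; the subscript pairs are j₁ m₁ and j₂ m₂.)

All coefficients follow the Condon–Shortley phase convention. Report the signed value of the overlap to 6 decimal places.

−√(10/63) ≈ -0.398410

triangle: 2!·3!·4!/10! = 288/3628800
(j±m)!: 1!·4!·2!·4!·1!·6! = 829440
prefactor² = (2J+1)·Δ·N² = 18432/35
  k=1: −1/(1!·1!·3!·1!·0!·3!) = -1/36
  k=2: +1/(2!·0!·2!·0!·1!·4!) = 1/96
Σ = -5/288  ⇒  CG² = 18432/35·(-5/288)² = 10/63
CG = −√(10/63) = -0.398410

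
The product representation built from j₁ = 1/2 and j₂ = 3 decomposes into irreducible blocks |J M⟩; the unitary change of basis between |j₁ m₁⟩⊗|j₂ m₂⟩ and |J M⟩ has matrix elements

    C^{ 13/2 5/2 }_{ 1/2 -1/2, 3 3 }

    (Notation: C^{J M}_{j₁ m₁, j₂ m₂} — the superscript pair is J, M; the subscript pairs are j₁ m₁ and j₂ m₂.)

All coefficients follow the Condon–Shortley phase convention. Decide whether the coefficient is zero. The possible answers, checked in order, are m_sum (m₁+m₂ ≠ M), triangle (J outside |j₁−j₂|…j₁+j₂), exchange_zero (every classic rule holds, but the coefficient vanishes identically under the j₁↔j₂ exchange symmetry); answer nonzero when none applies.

m-sum: m₁+m₂ = -1/2+3 = 5/2, M = 5/2  ✓
triangle: need |j₁−j₂| ≤ J ≤ j₁+j₂, i.e. J ∈ [5/2, 7/2]; J = 13/2 is outside ✗ ⇒ coefficient is 0

triangle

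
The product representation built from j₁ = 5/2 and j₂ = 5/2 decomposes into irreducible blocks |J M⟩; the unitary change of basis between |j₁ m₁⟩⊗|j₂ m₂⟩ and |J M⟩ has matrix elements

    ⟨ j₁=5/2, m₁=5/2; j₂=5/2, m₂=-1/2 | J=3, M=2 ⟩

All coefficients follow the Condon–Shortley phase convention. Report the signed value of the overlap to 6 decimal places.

+0.645497  (= +√(5/12))

√[7·2!3!3!/9! · 5!0!2!3!5!1!] = √(240)
  +(−1)^0/∏(0,2,0,2,3,1)! = 1/24  (running 1/24)
⟨..|..⟩ = √(240)·(1/24) = +0.645497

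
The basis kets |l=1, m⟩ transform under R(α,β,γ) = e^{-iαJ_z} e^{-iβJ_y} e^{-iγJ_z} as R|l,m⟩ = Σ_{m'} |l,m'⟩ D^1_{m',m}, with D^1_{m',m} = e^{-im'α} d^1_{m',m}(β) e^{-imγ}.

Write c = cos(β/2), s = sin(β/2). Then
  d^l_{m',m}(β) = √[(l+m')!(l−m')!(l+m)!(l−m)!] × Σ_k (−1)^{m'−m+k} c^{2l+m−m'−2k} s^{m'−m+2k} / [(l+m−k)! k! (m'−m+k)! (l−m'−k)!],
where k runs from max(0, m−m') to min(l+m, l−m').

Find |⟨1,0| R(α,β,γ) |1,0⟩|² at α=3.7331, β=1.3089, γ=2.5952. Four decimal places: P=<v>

First d^1_{0,0}(β=1.3089), then the phase factors e^{-i(0)α} and e^{-i(0)γ}:
Half-angle: c=0.793383, s=0.608723. N=√(1·1·1·1)=1.000000
k: max(0,(0)−(0))=0 … min(1+(0),1−(0))=1
  k=0: (−1)^0·1.0000/(1)·0.7934^2·0.6087^0 = +0.629456
  k=1: (−1)^1·1.0000/(1)·0.7934^0·0.6087^2 = -0.370544
d^1_{0,0}(1.3089) = +0.629456 -0.370544 = +0.258913
|D^1_{0,0}|² = |d^1_{0,0}(β)|² = (+0.258913)² = 0.067036 (the z-rotation phases have unit modulus)

P=0.0670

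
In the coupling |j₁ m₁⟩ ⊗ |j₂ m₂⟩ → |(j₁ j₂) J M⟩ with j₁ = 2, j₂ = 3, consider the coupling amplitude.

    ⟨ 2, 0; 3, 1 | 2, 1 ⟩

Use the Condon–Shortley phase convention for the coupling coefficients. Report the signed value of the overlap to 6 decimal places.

+√(1/7) ≈ +0.377964

j₁+j₂−J=3  J+j₁−j₂=1  J−j₁+j₂=3  j₁+j₂+J+1=8
(j₁±m₁, j₂±m₂, J±M) = (2,2,4,2,3,1)
P² = 36/7
sum k=1..2:
  [1] −1/12 = -1/12
  [2] +1/4 = 1/4
S = 1/6
C² = P²·S² = 1/7 ; C = +0.377964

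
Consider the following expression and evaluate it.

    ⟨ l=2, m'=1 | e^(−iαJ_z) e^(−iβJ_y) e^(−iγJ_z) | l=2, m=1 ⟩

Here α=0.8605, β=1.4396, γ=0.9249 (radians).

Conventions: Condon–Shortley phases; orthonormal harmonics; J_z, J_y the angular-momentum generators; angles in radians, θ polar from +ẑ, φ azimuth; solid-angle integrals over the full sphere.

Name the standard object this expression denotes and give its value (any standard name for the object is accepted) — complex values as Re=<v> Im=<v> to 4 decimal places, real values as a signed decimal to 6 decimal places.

This is a Wigner D-matrix element — the rotation-matrix element ⟨l m'| R(α,β,γ) |l m⟩ in the angular-momentum basis.
Split into d^2_{1,1}(β=1.4396) × two z-phases.
Half-angle: c=0.751938, s=0.659234. N=√(6·1·6·1)=6.000000
Admissible k: 0..1 (factorial args all ≥0)
  k=0: (−1)^0·6.0000/(6)·0.7519^4·0.6592^0 = +0.319689
  k=1: (−1)^1·6.0000/(2)·0.7519^2·0.6592^2 = -0.737165
d^2_{1,1}(1.4396) = +0.319689 -0.737165 = -0.417476
Phases: e^{-i·(1)·0.8605}=+0.652058-0.758169i, e^{-i·(1)·0.9249}=+0.601914-0.798561i ⇒ D=+0.088906+0.407899i

Wigner D-matrix element, Re=0.0889 Im=0.4079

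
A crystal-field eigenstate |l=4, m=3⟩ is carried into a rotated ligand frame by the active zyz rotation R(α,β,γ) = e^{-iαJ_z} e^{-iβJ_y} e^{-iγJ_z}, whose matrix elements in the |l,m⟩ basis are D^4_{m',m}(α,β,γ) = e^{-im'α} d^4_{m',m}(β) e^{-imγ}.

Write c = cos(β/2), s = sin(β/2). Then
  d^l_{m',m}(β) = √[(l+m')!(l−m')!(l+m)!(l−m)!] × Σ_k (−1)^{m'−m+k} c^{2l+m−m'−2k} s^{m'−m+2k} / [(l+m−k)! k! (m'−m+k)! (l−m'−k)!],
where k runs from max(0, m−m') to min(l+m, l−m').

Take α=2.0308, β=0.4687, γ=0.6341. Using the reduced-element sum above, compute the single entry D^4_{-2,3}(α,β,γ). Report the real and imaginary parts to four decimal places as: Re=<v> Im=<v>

Re=-0.0038 Im=0.0057

D^4_{-2,3}(2.0308,0.4687,0.6341) = e^{-i·-2·2.0308}·d^4_{-2,3}(0.4687)·e^{-i·3·0.6341}. Compute d first:
c=cos(0.468700/2)=0.972665, s=sin(0.468700/2)=0.232211; N=√[2·720·5040·1]=2693.993318
k∈{5,6} keeps every argument non-negative
  k=5: (−1)^0·2693.9933/(240)·0.9727^3·0.2322^5 = +0.006974
  k=6: (−1)^1·2693.9933/(720)·0.9727^1·0.2322^7 = -0.000132
d^4_{-2,3}(0.4687) = +0.006974 -0.000132 = +0.006842
Attach z-rotation phases: D = e^{-i(-2)(2.0308)}·(+0.006842)·e^{-i(3)(0.6341)} = -0.003798+0.005691i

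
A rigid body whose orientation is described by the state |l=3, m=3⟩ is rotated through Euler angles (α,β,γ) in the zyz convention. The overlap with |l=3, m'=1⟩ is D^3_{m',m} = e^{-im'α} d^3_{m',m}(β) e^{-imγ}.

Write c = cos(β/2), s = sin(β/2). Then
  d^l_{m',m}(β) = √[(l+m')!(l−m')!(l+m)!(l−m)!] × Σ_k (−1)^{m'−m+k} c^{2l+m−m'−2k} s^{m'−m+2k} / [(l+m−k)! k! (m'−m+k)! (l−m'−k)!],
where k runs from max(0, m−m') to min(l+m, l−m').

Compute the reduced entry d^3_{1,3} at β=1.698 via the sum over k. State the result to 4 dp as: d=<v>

d=0.4159

d^3_{1,3}(β=1.6980) via the finite sum:
Half-angle: c=0.660734, s=0.750620. N=√(24·2·720·1)=185.903201
k∈{2} keeps every argument non-negative
  k=2: (−1)^0·185.9032/(48)·0.6607^4·0.7506^2 = +0.415904
d^3_{1,3}(1.6980) = +0.415904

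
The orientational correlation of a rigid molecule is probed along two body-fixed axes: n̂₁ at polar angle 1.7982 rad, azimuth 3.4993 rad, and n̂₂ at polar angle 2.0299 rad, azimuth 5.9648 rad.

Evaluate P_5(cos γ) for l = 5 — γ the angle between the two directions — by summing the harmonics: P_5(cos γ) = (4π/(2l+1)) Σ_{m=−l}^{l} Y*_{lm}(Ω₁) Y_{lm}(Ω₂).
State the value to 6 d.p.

0.106207

Term-by-term m-sum for l=5 (normalisation 4π/11 = 1.142397):
  m=-5: Y*=+0.088005-0.397766i  Y=-0.005677+0.268643i  product +0.106357+0.025900i
  m=-4: Y*=-0.041590-0.295197i  Y=-0.123029-0.401620i  product -0.113440+0.053021i
  m=-3: Y*=+0.082858+0.152513i  Y=+0.110444+0.156138i  product -0.014662+0.029781i
  m=-2: Y*=+0.232005+0.201610i  Y=+0.199378+0.147448i  product +0.016530+0.074405i
  m=-1: Y*=-0.100158-0.037438i  Y=-0.256172-0.084434i  product +0.022497+0.018047i
  m=+0: Y*=-0.305977-0.000000i  Y=-0.190881+0.000000i  product +0.058405+0.000000i
  m=+1: Y*=+0.100158-0.037438i  Y=+0.256172-0.084434i  product +0.022497-0.018047i
  m=+2: Y*=+0.232005-0.201610i  Y=+0.199378-0.147448i  product +0.016530-0.074405i
  m=+3: Y*=-0.082858+0.152513i  Y=-0.110444+0.156138i  product -0.014662-0.029781i
  m=+4: Y*=-0.041590+0.295197i  Y=-0.123029+0.401620i  product -0.113440-0.053021i
  m=+5: Y*=-0.088005-0.397766i  Y=+0.005677+0.268643i  product +0.106357-0.025900i
Total Σ_m = +0.092969+0.000000i. Multiply by 1.142397: +0.106207+0.000000i. P_5(cos γ) = 0.106207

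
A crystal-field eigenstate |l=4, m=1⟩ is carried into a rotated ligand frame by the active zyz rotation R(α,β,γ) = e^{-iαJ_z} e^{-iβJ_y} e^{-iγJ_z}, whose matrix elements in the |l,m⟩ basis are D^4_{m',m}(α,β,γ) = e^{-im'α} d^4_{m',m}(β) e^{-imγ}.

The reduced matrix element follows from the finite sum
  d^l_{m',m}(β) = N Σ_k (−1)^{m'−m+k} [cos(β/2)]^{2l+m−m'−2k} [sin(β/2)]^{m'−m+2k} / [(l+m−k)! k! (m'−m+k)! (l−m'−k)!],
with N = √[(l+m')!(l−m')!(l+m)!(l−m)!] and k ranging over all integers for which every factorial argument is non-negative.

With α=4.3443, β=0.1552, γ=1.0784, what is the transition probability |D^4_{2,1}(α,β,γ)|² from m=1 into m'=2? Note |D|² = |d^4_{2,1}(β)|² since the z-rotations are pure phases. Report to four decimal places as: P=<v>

First d^4_{2,1}(β=0.1552), then the phase factors e^{-i(2)α} and e^{-i(1)γ}:
Half-angle: c=0.996991, s=0.077522. N=√(720·2·120·6)=1018.233765
k∈{0,1,2} keeps every argument non-negative
  k=0: (−1)^1·1018.2338/(240)·0.9970^7·0.0775^1 = -0.322032
  k=1: (−1)^2·1018.2338/(48)·0.9970^5·0.0775^3 = +0.009735
  k=2: (−1)^3·1018.2338/(72)·0.9970^3·0.0775^5 = -0.000039
d^4_{2,1}(0.1552) = -0.322032 +0.009735 -0.000039 = -0.312337
|D^4_{2,1}|² = |d^4_{2,1}(β)|² = (-0.312337)² = 0.097554 (the z-rotation phases have unit modulus)

P=0.0976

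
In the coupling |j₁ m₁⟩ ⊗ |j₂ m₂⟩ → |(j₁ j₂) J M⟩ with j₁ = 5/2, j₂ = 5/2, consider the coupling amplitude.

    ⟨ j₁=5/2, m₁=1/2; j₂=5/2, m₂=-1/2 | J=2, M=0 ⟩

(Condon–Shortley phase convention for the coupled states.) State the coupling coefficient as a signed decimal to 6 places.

−√(4/21) ≈ -0.436436

j₁+j₂−J=3  J+j₁−j₂=2  J−j₁+j₂=2  j₁+j₂+J+1=8
(j₁±m₁, j₂±m₂, J±M) = (3,2,2,3,2,2)
P² = 12/7
sum k=0..2:
  [0] +1/24 = 1/24
  [1] −1/2 = -1/2
  [2] +1/8 = 1/8
S = -1/3
C² = P²·S² = 4/21 ; C = -0.436436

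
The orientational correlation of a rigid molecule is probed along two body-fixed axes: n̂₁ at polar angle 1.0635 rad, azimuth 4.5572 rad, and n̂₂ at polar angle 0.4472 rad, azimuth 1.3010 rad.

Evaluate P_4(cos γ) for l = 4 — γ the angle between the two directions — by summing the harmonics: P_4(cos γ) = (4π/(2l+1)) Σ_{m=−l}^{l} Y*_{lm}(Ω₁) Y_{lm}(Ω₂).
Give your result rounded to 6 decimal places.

Expand P_4 via completeness: Σ_{m} conj(Y_{4,m}) at Ω₁ times Y_{4,m} at Ω₂ —
  m=-4: Y*=(0.210106, -0.150236)  Y=(0.007305, 0.013643)  product (0.003585, 0.001769)
  m=-3: Y*=(0.182291, 0.362840)  Y=(-0.066066, 0.062970)  product (-0.034891, -0.012493)
  m=-2: Y*=(-0.158699, 0.050902)  Y=(-0.251762, -0.150774)  product (0.047629, 0.011113)
  m=-1: Y*=(0.041853, 0.267520)  Y=(0.132304, -0.478429)  product (0.133526, 0.015370)
  m=+0: Y*=(-0.225415, -0.000000)  Y=(0.184462, 0.000000)  product (-0.041581, -0.000000)
  m=+1: Y*=(-0.041853, 0.267520)  Y=(-0.132304, -0.478429)  product (0.133526, -0.015370)
  m=+2: Y*=(-0.158699, -0.050902)  Y=(-0.251762, 0.150774)  product (0.047629, -0.011113)
  m=+3: Y*=(-0.182291, 0.362840)  Y=(0.066066, 0.062970)  product (-0.034891, 0.012493)
  m=+4: Y*=(0.210106, 0.150236)  Y=(0.007305, -0.013643)  product (0.003585, -0.001769)
Total Σ_m = (0.258117, 0.000000). Multiply by 1.396263: (0.360400, 0.000000). P_4(cos γ) = 0.360400

0.360400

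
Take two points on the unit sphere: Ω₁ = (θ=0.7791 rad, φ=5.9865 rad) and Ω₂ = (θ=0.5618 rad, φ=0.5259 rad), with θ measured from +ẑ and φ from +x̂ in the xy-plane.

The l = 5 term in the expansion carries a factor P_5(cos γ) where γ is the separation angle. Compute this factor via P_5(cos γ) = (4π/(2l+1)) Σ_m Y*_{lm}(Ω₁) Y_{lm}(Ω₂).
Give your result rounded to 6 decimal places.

Summing Y*_{l m}(θ₁,φ₁)·Y_{l m}(θ₂,φ₂) over m ∈ [−5, 5]; prefactor 4π/(2·5+1) = 1.142397:
  term(m=-5) = -0.00089 + 0.00131j   from Y*(Ω₁)=0.00694 - 0.07919j, Y(Ω₂)=-0.01736 - 0.00976j
  term(m=-4) = -0.02518 + 0.00377j   from Y*(Ω₁)=0.09538 - 0.23601j, Y(Ω₂)=-0.05081 - 0.08616j
  term(m=-3) = -0.09499 - 0.07585j   from Y*(Ω₁)=0.26863 - 0.33169j, Y(Ω₂)=-0.00197 - 0.28480j
  term(m=-2) = -0.01073 - 0.14403j   from Y*(Ω₁)=0.25612 - 0.17274j, Y(Ω₂)=0.23190 - 0.40596j
  term(m=-1) = -0.03215 + 0.03463j   from Y*(Ω₁)=-0.15174 + 0.04639j, Y(Ω₂)=0.25754 - 0.14948j
  term(m=+0) = 0.09961 + 0.00000j   from Y*(Ω₁)=-0.35713 + 0.00000j, Y(Ω₂)=-0.27893 + 0.00000j
  term(m=+1) = -0.03215 - 0.03463j   from Y*(Ω₁)=0.15174 + 0.04639j, Y(Ω₂)=-0.25754 - 0.14948j
  term(m=+2) = -0.01073 + 0.14403j   from Y*(Ω₁)=0.25612 + 0.17274j, Y(Ω₂)=0.23190 + 0.40596j
  term(m=+3) = -0.09499 + 0.07585j   from Y*(Ω₁)=-0.26863 - 0.33169j, Y(Ω₂)=0.00197 - 0.28480j
  term(m=+4) = -0.02518 - 0.00377j   from Y*(Ω₁)=0.09538 + 0.23601j, Y(Ω₂)=-0.05081 + 0.08616j
  term(m=+5) = -0.00089 - 0.00131j   from Y*(Ω₁)=-0.00694 - 0.07919j, Y(Ω₂)=0.01736 - 0.00976j
Σ over m = -0.22828 - 0.00000j; ×(4π/11) → -0.26078 - 0.00000j. Real part: -0.260782

-0.260782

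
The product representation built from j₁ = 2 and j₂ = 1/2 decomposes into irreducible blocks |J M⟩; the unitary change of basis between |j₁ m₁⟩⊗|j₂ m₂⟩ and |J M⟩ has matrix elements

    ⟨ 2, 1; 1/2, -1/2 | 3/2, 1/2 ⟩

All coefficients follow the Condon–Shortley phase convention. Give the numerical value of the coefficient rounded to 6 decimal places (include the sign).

+√(3/5) = +0.774597

triangle: 1!×3!×0!/5! = 6/120
(j±m)!: 3!×1!×0!×1!×2!×1! = 12
prefactor² = (2J+1)×Δ×N² = 12/5
  k=0: +1/(0!×1!×1!×0!×2!×0!) = 1/2
Σ = 1/2  ⇒  CG² = 12/5×(1/2)² = 3/5
CG = +√(3/5) = +0.774597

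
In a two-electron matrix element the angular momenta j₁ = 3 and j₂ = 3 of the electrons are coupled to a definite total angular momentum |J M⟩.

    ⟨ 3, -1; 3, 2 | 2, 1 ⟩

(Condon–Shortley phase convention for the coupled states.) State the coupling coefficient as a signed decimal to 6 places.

−√(5/28) = -0.422577

j₁+j₂−J=4  J+j₁−j₂=2  J−j₁+j₂=2  j₁+j₂+J+1=9
(j₁±m₁, j₂±m₂, J±M) = (2,4,5,1,3,1)
P² = 320/7
sum k=3..4:
  [3] −1/12 = -1/12
  [4] +1/48 = 1/48
S = -1/16
C² = P²·S² = 5/28 ; C = -0.422577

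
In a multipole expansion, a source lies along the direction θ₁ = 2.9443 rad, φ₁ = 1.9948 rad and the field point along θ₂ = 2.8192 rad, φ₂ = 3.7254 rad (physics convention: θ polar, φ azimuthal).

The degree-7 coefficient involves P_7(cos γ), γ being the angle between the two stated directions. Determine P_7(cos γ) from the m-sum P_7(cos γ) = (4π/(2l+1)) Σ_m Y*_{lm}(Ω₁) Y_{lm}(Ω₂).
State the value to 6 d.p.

-0.270003

Summing Y*_{l m}(θ₁,φ₁)·Y_{l m}(θ₂,φ₂) over m ∈ [−7, 7]; prefactor 4π/(2·7+1) = 0.837758:
  term(m=-7) = (0.000000, 0.000000)   from Y*(Ω₁)=(0.000001, 0.000005), Y(Ω₂)=(0.000094, -0.000130)
  term(m=-6) = (-0.000000, 0.000000)   from Y*(Ω₁)=(-0.000086, 0.000059), Y(Ω₂)=(0.001679, -0.000635)
  term(m=-5) = (-0.000011, -0.000011)   from Y*(Ω₁)=(-0.001042, -0.000637), Y(Ω₂)=(0.012221, 0.002766)
  term(m=-4) = (0.000494, -0.000367)   from Y*(Ω₁)=(0.001260, -0.010014), Y(Ω₂)=(0.042212, 0.044020)
  term(m=-3) = (0.005760, 0.011080)   from Y*(Ω₁)=(0.057141, -0.017600), Y(Ω₂)=(0.037521, 0.205464)
  term(m=-2) = (-0.109793, 0.036336)   from Y*(Ω₁)=(0.161622, 0.183242), Y(Ω₂)=(-0.185708, 0.435374)
  term(m=-1) = (-0.055160, -0.342228)   from Y*(Ω₁)=(-0.250064, 0.553995), Y(Ω₂)=(-0.475850, 0.314358)
  term(m=+0) = (-0.004873, -0.000000)   from Y*(Ω₁)=(-0.572733, -0.000000), Y(Ω₂)=(0.008509, 0.000000)
  term(m=+1) = (-0.055160, 0.342228)   from Y*(Ω₁)=(0.250064, 0.553995), Y(Ω₂)=(0.475850, 0.314358)
  term(m=+2) = (-0.109793, -0.036336)   from Y*(Ω₁)=(0.161622, -0.183242), Y(Ω₂)=(-0.185708, -0.435374)
  term(m=+3) = (0.005760, -0.011080)   from Y*(Ω₁)=(-0.057141, -0.017600), Y(Ω₂)=(-0.037521, 0.205464)
  term(m=+4) = (0.000494, 0.000367)   from Y*(Ω₁)=(0.001260, 0.010014), Y(Ω₂)=(0.042212, -0.044020)
  term(m=+5) = (-0.000011, 0.000011)   from Y*(Ω₁)=(0.001042, -0.000637), Y(Ω₂)=(-0.012221, 0.002766)
  term(m=+6) = (-0.000000, -0.000000)   from Y*(Ω₁)=(-0.000086, -0.000059), Y(Ω₂)=(0.001679, 0.000635)
  term(m=+7) = (0.000000, -0.000000)   from Y*(Ω₁)=(-0.000001, 0.000005), Y(Ω₂)=(-0.000094, -0.000130)
Total Σ_m = (-0.322293, 0.000000). Multiply by 0.837758: (-0.270003, 0.000000). P_7(cos γ) = -0.270003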